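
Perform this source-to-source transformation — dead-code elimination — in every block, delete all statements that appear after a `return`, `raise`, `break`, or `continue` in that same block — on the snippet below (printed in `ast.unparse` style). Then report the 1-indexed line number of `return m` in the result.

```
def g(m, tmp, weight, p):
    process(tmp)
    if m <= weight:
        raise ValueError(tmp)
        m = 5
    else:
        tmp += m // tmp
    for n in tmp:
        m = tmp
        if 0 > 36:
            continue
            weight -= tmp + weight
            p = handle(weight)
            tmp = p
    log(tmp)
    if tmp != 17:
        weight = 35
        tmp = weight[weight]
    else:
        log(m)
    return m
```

Transformed code:
def g(m, tmp, weight, p):
    process(tmp)
    if m <= weight:
        raise ValueError(tmp)
    else:
        tmp += m // tmp
    for n in tmp:
        m = tmp
        if 0 > 36:
            continue
    log(tmp)
    if tmp != 17:
        weight = 35
        tmp = weight[weight]
    else:
        log(m)
    return m

17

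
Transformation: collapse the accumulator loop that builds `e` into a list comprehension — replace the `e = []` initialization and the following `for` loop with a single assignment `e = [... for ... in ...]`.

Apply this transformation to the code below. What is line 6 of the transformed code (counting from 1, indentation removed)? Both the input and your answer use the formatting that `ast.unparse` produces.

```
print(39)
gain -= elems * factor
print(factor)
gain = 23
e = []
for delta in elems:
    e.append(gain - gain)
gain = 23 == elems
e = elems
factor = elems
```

Transformed code:
print(39)
gain -= elems * factor
print(factor)
gain = 23
e = [gain - gain for delta in elems]
gain = 23 == elems
e = elems
factor = elems

gain = 23 == elems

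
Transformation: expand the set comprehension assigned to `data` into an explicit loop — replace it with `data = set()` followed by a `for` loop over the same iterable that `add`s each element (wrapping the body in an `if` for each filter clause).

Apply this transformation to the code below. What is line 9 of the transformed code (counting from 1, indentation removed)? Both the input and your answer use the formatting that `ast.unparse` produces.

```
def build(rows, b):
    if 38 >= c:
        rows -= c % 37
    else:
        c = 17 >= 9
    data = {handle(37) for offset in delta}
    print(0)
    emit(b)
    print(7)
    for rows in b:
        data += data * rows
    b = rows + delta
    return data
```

Transformed code:
def build(rows, b):
    if 38 >= c:
        rows -= c % 37
    else:
        c = 17 >= 9
    data = set()
    for offset in delta:
        data.add(handle(37))
    print(0)
    emit(b)
    print(7)
    for rows in b:
        data += data * rows
    b = rows + delta
    return data

print(0)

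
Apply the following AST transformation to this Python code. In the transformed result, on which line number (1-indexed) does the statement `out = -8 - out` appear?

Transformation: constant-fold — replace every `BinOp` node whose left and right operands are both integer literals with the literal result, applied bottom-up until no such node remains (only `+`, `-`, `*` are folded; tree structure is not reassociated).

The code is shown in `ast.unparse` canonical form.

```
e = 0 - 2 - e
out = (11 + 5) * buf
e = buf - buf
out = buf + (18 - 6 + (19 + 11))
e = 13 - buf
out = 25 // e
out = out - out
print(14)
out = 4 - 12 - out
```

Transformed code:
e = -2 - e
out = 16 * buf
e = buf - buf
out = buf + 42
e = 13 - buf
out = 25 // e
out = out - out
print(14)
out = -8 - out

9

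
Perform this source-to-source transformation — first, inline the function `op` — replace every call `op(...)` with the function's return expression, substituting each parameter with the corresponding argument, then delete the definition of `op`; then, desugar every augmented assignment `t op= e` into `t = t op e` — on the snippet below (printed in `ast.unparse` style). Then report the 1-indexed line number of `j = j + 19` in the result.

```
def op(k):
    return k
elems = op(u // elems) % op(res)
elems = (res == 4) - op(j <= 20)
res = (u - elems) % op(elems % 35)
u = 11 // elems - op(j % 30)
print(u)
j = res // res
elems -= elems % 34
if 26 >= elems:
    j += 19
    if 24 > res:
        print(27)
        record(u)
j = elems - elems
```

Transformed code:
elems = u // elems % res
elems = (res == 4) - (j <= 20)
res = (u - elems) % (elems % 35)
u = 11 // elems - j % 30
print(u)
j = res // res
elems = elems - elems % 34
if 26 >= elems:
    j = j + 19
    if 24 > res:
        print(27)
        record(u)
j = elems - elems

9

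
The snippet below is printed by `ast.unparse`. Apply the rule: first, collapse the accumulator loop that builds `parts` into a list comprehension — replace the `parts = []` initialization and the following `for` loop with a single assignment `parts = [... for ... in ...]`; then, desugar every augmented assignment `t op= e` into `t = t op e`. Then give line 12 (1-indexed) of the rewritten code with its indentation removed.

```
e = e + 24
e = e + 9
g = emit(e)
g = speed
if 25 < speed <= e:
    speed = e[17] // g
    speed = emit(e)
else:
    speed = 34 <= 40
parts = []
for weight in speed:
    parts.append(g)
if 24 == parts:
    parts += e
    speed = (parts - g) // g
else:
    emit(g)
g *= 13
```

parts = parts + e

Transformed code:
e = e + 24
e = e + 9
g = emit(e)
g = speed
if 25 < speed <= e:
    speed = e[17] // g
    speed = emit(e)
else:
    speed = 34 <= 40
parts = [g for weight in speed]
if 24 == parts:
    parts = parts + e
    speed = (parts - g) // g
else:
    emit(g)
g = g * 13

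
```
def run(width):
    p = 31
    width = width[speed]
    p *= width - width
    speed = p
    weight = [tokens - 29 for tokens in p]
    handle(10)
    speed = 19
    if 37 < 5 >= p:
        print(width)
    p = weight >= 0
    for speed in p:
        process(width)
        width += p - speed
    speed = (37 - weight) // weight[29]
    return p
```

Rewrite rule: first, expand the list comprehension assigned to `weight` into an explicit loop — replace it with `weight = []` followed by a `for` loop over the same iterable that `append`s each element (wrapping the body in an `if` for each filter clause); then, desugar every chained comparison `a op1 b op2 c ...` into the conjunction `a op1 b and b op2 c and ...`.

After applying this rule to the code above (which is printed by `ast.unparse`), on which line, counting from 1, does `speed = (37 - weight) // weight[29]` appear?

17

Transformed code:
def run(width):
    p = 31
    width = width[speed]
    p *= width - width
    speed = p
    weight = []
    for tokens in p:
        weight.append(tokens - 29)
    handle(10)
    speed = 19
    if 37 < 5 and 5 >= p:
        print(width)
    p = weight >= 0
    for speed in p:
        process(width)
        width += p - speed
    speed = (37 - weight) // weight[29]
    return p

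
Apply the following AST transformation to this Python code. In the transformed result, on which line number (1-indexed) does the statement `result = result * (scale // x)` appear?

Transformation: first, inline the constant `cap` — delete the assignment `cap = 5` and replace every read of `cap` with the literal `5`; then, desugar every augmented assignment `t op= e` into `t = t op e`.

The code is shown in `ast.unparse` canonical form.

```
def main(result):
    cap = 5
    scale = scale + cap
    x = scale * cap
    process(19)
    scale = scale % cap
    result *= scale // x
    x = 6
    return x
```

Transformed code:
def main(result):
    scale = scale + 5
    x = scale * 5
    process(19)
    scale = scale % 5
    result = result * (scale // x)
    x = 6
    return x

6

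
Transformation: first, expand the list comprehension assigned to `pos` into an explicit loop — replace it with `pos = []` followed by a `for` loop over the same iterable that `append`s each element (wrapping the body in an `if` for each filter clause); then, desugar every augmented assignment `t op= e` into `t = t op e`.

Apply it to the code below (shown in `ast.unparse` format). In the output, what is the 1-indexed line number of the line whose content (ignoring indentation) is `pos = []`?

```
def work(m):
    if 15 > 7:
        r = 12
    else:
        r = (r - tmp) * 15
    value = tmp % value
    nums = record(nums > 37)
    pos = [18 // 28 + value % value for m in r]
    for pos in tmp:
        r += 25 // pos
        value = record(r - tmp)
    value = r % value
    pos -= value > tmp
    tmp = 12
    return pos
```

8

Transformed code:
def work(m):
    if 15 > 7:
        r = 12
    else:
        r = (r - tmp) * 15
    value = tmp % value
    nums = record(nums > 37)
    pos = []
    for m in r:
        pos.append(18 // 28 + value % value)
    for pos in tmp:
        r = r + 25 // pos
        value = record(r - tmp)
    value = r % value
    pos = pos - (value > tmp)
    tmp = 12
    return pos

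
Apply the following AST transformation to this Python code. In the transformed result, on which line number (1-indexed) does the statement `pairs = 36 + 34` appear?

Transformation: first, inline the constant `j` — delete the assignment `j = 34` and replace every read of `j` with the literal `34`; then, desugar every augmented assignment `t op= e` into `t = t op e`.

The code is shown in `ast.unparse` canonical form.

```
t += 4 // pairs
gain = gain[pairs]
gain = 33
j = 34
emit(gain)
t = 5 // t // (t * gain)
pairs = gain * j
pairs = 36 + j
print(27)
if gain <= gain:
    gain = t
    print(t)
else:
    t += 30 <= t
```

Transformed code:
t = t + 4 // pairs
gain = gain[pairs]
gain = 33
emit(gain)
t = 5 // t // (t * gain)
pairs = gain * 34
pairs = 36 + 34
print(27)
if gain <= gain:
    gain = t
    print(t)
else:
    t = t + (30 <= t)

7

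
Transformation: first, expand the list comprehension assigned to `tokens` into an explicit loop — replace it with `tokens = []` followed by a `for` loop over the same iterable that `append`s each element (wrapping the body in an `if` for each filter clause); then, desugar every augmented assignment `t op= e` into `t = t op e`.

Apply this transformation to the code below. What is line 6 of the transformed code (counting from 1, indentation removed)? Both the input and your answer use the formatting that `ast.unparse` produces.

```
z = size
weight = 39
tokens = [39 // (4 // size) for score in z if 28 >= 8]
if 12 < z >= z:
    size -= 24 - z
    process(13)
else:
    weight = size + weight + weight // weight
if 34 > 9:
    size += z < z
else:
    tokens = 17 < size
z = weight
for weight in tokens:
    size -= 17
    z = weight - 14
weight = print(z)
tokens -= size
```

tokens.append(39 // (4 // size))

Transformed code:
z = size
weight = 39
tokens = []
for score in z:
    if 28 >= 8:
        tokens.append(39 // (4 // size))
if 12 < z >= z:
    size = size - (24 - z)
    process(13)
else:
    weight = size + weight + weight // weight
if 34 > 9:
    size = size + (z < z)
else:
    tokens = 17 < size
z = weight
for weight in tokens:
    size = size - 17
    z = weight - 14
weight = print(z)
tokens = tokens - size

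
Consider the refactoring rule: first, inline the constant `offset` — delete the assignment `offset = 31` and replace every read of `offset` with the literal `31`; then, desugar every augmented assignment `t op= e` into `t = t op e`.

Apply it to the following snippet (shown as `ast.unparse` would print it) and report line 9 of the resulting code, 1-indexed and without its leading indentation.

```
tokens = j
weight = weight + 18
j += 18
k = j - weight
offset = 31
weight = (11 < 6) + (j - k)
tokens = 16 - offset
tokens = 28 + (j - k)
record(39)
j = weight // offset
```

j = weight // 31

Transformed code:
tokens = j
weight = weight + 18
j = j + 18
k = j - weight
weight = (11 < 6) + (j - k)
tokens = 16 - 31
tokens = 28 + (j - k)
record(39)
j = weight // 31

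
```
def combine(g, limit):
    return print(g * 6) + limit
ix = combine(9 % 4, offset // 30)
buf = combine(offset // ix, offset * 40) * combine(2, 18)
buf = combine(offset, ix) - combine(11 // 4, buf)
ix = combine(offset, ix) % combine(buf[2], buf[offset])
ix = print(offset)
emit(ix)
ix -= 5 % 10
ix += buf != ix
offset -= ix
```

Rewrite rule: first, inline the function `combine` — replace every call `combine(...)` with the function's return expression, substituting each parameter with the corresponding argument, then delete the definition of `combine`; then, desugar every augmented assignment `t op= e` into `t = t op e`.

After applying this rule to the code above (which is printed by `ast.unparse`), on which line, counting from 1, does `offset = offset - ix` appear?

9

Transformed code:
ix = print(9 % 4 * 6) + offset // 30
buf = (print(offset // ix * 6) + offset * 40) * (print(2 * 6) + 18)
buf = print(offset * 6) + ix - (print(11 // 4 * 6) + buf)
ix = (print(offset * 6) + ix) % (print(buf[2] * 6) + buf[offset])
ix = print(offset)
emit(ix)
ix = ix - 5 % 10
ix = ix + (buf != ix)
offset = offset - ix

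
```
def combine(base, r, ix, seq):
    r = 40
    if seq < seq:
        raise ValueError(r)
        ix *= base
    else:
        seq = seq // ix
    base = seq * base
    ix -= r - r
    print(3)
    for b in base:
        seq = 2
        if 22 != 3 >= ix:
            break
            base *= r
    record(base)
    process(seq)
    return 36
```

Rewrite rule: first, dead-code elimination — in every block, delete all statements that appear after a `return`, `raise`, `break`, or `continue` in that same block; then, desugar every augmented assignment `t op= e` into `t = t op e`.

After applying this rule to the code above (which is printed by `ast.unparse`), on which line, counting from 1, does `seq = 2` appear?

11

Transformed code:
def combine(base, r, ix, seq):
    r = 40
    if seq < seq:
        raise ValueError(r)
    else:
        seq = seq // ix
    base = seq * base
    ix = ix - (r - r)
    print(3)
    for b in base:
        seq = 2
        if 22 != 3 >= ix:
            break
    record(base)
    process(seq)
    return 36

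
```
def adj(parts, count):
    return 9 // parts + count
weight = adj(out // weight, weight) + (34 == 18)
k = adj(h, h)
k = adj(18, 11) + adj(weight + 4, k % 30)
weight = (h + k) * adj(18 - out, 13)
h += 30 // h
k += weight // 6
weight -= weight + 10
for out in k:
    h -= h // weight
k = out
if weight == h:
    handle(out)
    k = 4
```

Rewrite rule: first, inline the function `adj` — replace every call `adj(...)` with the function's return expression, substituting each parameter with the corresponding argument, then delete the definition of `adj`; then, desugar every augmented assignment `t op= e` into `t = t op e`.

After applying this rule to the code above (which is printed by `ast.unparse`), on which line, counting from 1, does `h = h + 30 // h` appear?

Transformed code:
weight = 9 // (out // weight) + weight + (34 == 18)
k = 9 // h + h
k = 9 // 18 + 11 + (9 // (weight + 4) + k % 30)
weight = (h + k) * (9 // (18 - out) + 13)
h = h + 30 // h
k = k + weight // 6
weight = weight - (weight + 10)
for out in k:
    h = h - h // weight
k = out
if weight == h:
    handle(out)
    k = 4

5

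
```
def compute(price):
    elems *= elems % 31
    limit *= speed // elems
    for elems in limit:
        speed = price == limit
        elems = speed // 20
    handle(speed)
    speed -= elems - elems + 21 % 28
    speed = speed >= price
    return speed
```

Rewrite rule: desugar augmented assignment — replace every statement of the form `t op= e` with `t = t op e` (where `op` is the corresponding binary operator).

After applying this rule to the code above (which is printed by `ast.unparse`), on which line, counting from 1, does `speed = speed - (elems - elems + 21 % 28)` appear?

8

Transformed code:
def compute(price):
    elems = elems * (elems % 31)
    limit = limit * (speed // elems)
    for elems in limit:
        speed = price == limit
        elems = speed // 20
    handle(speed)
    speed = speed - (elems - elems + 21 % 28)
    speed = speed >= price
    return speed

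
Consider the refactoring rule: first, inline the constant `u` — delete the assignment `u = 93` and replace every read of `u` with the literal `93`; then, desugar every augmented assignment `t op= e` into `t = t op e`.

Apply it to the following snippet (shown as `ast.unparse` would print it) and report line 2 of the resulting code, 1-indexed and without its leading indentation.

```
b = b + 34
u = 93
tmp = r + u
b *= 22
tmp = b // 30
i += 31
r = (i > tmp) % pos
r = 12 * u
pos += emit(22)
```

Transformed code:
b = b + 34
tmp = r + 93
b = b * 22
tmp = b // 30
i = i + 31
r = (i > tmp) % pos
r = 12 * 93
pos = pos + emit(22)

tmp = r + 93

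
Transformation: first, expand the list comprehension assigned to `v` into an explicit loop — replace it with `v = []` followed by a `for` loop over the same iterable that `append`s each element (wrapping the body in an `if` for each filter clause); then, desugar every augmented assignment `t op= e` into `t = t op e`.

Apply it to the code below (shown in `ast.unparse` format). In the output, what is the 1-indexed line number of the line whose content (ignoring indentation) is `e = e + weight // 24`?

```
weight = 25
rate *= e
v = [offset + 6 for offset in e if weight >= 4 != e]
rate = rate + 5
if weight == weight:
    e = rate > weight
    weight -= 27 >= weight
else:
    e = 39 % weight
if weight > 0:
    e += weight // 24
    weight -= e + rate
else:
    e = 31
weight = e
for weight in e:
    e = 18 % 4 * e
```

Transformed code:
weight = 25
rate = rate * e
v = []
for offset in e:
    if weight >= 4 != e:
        v.append(offset + 6)
rate = rate + 5
if weight == weight:
    e = rate > weight
    weight = weight - (27 >= weight)
else:
    e = 39 % weight
if weight > 0:
    e = e + weight // 24
    weight = weight - (e + rate)
else:
    e = 31
weight = e
for weight in e:
    e = 18 % 4 * e

14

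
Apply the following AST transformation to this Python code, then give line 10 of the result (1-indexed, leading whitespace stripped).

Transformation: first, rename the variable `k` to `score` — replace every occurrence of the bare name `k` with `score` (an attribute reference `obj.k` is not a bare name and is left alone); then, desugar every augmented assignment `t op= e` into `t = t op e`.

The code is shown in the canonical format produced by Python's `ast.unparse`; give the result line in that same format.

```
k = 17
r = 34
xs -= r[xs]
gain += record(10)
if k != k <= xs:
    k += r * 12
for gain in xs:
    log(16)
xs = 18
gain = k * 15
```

Transformed code:
score = 17
r = 34
xs = xs - r[xs]
gain = gain + record(10)
if score != score <= xs:
    score = score + r * 12
for gain in xs:
    log(16)
xs = 18
gain = score * 15

gain = score * 15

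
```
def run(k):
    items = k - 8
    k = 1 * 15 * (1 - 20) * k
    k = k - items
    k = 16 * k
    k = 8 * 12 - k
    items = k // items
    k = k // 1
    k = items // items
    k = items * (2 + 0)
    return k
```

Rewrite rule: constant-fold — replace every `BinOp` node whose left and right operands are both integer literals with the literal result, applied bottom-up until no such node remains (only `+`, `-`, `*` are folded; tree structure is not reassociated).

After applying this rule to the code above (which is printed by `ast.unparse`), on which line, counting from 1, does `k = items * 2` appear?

Transformed code:
def run(k):
    items = k - 8
    k = -285 * k
    k = k - items
    k = 16 * k
    k = 96 - k
    items = k // items
    k = k // 1
    k = items // items
    k = items * 2
    return k

10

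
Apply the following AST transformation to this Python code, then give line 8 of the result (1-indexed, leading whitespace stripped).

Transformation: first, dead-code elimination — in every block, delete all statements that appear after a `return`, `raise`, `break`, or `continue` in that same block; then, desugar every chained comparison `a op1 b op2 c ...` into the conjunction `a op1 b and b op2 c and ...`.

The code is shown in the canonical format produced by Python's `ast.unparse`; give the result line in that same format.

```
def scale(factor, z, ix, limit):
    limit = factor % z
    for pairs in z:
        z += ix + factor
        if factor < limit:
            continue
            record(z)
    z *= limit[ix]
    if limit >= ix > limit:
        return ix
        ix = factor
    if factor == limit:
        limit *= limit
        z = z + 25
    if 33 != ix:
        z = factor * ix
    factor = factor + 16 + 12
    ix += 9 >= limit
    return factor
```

Transformed code:
def scale(factor, z, ix, limit):
    limit = factor % z
    for pairs in z:
        z += ix + factor
        if factor < limit:
            continue
    z *= limit[ix]
    if limit >= ix and ix > limit:
        return ix
    if factor == limit:
        limit *= limit
        z = z + 25
    if 33 != ix:
        z = factor * ix
    factor = factor + 16 + 12
    ix += 9 >= limit
    return factor

if limit >= ix and ix > limit:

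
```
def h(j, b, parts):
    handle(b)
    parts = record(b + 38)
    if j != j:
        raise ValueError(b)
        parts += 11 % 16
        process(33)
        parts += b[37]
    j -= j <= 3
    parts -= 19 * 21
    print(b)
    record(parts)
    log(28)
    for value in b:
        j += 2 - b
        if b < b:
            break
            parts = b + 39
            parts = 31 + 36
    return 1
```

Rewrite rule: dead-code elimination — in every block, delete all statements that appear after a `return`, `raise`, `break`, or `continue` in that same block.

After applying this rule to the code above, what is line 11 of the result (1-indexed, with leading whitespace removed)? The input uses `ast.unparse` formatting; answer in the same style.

Transformed code:
def h(j, b, parts):
    handle(b)
    parts = record(b + 38)
    if j != j:
        raise ValueError(b)
    j -= j <= 3
    parts -= 19 * 21
    print(b)
    record(parts)
    log(28)
    for value in b:
        j += 2 - b
        if b < b:
            break
    return 1

for value in b:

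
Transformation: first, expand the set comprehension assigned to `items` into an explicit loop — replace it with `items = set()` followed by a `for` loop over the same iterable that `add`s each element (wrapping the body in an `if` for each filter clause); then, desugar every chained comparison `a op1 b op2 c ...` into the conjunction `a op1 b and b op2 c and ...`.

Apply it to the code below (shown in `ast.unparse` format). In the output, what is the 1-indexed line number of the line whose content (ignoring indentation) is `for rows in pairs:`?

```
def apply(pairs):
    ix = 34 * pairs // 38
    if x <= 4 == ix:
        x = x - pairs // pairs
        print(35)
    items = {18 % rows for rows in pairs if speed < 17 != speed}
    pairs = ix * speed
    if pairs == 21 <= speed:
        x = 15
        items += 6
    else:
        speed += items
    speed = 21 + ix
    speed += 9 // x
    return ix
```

Transformed code:
def apply(pairs):
    ix = 34 * pairs // 38
    if x <= 4 and 4 == ix:
        x = x - pairs // pairs
        print(35)
    items = set()
    for rows in pairs:
        if speed < 17 and 17 != speed:
            items.add(18 % rows)
    pairs = ix * speed
    if pairs == 21 and 21 <= speed:
        x = 15
        items += 6
    else:
        speed += items
    speed = 21 + ix
    speed += 9 // x
    return ix

7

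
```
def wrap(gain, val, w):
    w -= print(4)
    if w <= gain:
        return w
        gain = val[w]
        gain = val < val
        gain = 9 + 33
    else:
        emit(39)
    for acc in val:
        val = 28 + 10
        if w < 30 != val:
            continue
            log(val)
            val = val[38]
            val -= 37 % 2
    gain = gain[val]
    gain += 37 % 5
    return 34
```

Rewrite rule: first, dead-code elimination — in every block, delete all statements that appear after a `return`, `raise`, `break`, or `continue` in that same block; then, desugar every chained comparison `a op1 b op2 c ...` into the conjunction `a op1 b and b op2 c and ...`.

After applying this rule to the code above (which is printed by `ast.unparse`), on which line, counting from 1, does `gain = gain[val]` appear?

Transformed code:
def wrap(gain, val, w):
    w -= print(4)
    if w <= gain:
        return w
    else:
        emit(39)
    for acc in val:
        val = 28 + 10
        if w < 30 and 30 != val:
            continue
    gain = gain[val]
    gain += 37 % 5
    return 34

11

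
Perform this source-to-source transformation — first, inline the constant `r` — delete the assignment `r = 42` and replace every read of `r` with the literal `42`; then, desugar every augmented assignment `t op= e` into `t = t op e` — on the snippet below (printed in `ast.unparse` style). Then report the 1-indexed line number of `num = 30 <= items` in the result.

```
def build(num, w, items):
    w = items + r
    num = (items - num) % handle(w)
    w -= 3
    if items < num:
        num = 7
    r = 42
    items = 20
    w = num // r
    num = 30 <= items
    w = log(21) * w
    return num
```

9

Transformed code:
def build(num, w, items):
    w = items + 42
    num = (items - num) % handle(w)
    w = w - 3
    if items < num:
        num = 7
    items = 20
    w = num // 42
    num = 30 <= items
    w = log(21) * w
    return num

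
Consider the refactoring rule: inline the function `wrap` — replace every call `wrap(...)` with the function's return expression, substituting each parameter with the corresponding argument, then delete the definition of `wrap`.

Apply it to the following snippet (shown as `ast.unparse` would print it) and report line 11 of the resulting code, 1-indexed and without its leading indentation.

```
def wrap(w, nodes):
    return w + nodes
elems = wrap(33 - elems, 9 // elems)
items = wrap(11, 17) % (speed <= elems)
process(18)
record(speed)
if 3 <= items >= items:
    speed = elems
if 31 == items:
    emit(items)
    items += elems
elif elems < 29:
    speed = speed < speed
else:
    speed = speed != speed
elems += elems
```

Transformed code:
elems = 33 - elems + 9 // elems
items = (11 + 17) % (speed <= elems)
process(18)
record(speed)
if 3 <= items >= items:
    speed = elems
if 31 == items:
    emit(items)
    items += elems
elif elems < 29:
    speed = speed < speed
else:
    speed = speed != speed
elems += elems

speed = speed < speed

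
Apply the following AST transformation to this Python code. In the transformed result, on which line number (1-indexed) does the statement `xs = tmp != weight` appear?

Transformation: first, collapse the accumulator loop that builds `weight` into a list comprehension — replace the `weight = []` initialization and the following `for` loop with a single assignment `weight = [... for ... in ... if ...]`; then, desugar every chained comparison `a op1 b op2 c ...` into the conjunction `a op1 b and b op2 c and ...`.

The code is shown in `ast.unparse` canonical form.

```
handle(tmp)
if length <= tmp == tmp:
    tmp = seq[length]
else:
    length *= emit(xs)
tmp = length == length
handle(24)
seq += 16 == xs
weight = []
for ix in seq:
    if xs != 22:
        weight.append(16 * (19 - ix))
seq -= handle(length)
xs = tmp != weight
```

11

Transformed code:
handle(tmp)
if length <= tmp and tmp == tmp:
    tmp = seq[length]
else:
    length *= emit(xs)
tmp = length == length
handle(24)
seq += 16 == xs
weight = [16 * (19 - ix) for ix in seq if xs != 22]
seq -= handle(length)
xs = tmp != weight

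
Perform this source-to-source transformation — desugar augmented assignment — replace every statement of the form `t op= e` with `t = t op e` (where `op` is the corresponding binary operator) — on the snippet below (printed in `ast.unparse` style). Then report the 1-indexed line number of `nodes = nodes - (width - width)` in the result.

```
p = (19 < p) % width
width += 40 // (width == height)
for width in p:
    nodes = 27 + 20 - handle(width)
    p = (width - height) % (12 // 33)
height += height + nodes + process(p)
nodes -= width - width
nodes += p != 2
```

Transformed code:
p = (19 < p) % width
width = width + 40 // (width == height)
for width in p:
    nodes = 27 + 20 - handle(width)
    p = (width - height) % (12 // 33)
height = height + (height + nodes + process(p))
nodes = nodes - (width - width)
nodes = nodes + (p != 2)

7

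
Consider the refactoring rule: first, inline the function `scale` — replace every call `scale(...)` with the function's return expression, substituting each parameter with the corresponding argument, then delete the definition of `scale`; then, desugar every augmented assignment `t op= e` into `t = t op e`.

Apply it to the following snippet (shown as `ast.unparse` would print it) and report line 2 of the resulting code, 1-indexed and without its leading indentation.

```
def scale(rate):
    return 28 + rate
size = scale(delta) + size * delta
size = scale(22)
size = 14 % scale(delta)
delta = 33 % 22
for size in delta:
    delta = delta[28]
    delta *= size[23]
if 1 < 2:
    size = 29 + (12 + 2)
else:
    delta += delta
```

Transformed code:
size = 28 + delta + size * delta
size = 28 + 22
size = 14 % (28 + delta)
delta = 33 % 22
for size in delta:
    delta = delta[28]
    delta = delta * size[23]
if 1 < 2:
    size = 29 + (12 + 2)
else:
    delta = delta + delta

size = 28 + 22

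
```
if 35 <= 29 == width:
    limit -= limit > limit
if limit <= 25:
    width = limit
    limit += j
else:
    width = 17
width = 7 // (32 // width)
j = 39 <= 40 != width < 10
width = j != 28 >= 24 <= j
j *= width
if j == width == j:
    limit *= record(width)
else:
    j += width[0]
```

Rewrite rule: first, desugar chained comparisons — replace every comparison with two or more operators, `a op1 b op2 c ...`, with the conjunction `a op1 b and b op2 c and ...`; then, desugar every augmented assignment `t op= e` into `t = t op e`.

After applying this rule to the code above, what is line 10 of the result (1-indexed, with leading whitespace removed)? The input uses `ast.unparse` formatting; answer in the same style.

Transformed code:
if 35 <= 29 and 29 == width:
    limit = limit - (limit > limit)
if limit <= 25:
    width = limit
    limit = limit + j
else:
    width = 17
width = 7 // (32 // width)
j = 39 <= 40 and 40 != width and (width < 10)
width = j != 28 and 28 >= 24 and (24 <= j)
j = j * width
if j == width and width == j:
    limit = limit * record(width)
else:
    j = j + width[0]

width = j != 28 and 28 >= 24 and (24 <= j)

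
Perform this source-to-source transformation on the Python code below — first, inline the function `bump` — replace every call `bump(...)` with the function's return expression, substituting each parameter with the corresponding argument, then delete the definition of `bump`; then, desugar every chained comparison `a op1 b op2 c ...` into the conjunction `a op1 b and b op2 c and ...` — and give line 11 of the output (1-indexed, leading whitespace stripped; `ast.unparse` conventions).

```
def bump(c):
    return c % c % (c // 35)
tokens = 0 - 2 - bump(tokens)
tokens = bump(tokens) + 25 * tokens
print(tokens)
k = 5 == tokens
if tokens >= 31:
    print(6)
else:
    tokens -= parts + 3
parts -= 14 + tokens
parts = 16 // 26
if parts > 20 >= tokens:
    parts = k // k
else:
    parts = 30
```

if parts > 20 and 20 >= tokens:

Transformed code:
tokens = 0 - 2 - tokens % tokens % (tokens // 35)
tokens = tokens % tokens % (tokens // 35) + 25 * tokens
print(tokens)
k = 5 == tokens
if tokens >= 31:
    print(6)
else:
    tokens -= parts + 3
parts -= 14 + tokens
parts = 16 // 26
if parts > 20 and 20 >= tokens:
    parts = k // k
else:
    parts = 30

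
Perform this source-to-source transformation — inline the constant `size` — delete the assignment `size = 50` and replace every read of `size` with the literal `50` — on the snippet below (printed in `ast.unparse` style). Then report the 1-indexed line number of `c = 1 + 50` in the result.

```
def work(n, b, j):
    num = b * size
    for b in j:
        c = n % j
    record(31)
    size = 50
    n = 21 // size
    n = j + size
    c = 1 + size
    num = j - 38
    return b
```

Transformed code:
def work(n, b, j):
    num = b * 50
    for b in j:
        c = n % j
    record(31)
    n = 21 // 50
    n = j + 50
    c = 1 + 50
    num = j - 38
    return b

8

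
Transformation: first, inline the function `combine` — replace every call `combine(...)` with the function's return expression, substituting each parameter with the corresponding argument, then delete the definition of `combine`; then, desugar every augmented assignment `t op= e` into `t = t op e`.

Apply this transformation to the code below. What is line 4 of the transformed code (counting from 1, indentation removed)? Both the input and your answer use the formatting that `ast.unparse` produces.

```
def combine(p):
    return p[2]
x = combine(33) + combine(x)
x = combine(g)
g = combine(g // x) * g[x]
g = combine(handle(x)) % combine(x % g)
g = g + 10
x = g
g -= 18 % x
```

g = handle(x)[2] % (x % g)[2]

Transformed code:
x = 33[2] + x[2]
x = g[2]
g = (g // x)[2] * g[x]
g = handle(x)[2] % (x % g)[2]
g = g + 10
x = g
g = g - 18 % x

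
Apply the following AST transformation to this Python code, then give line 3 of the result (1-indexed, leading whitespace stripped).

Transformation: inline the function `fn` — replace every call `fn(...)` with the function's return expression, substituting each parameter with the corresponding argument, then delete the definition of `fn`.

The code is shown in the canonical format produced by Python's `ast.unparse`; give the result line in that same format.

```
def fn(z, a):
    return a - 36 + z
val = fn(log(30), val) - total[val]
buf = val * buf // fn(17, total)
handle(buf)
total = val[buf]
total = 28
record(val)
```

handle(buf)

Transformed code:
val = val - 36 + log(30) - total[val]
buf = val * buf // (total - 36 + 17)
handle(buf)
total = val[buf]
total = 28
record(val)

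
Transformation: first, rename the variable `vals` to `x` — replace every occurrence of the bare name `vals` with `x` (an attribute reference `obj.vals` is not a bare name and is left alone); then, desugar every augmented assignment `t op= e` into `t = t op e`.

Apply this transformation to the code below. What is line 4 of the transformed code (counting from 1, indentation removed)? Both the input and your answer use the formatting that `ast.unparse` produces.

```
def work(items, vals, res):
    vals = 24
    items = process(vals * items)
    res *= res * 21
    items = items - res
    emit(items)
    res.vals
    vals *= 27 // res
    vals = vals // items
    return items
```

Transformed code:
def work(items, x, res):
    x = 24
    items = process(x * items)
    res = res * (res * 21)
    items = items - res
    emit(items)
    res.vals
    x = x * (27 // res)
    x = x // items
    return items

res = res * (res * 21)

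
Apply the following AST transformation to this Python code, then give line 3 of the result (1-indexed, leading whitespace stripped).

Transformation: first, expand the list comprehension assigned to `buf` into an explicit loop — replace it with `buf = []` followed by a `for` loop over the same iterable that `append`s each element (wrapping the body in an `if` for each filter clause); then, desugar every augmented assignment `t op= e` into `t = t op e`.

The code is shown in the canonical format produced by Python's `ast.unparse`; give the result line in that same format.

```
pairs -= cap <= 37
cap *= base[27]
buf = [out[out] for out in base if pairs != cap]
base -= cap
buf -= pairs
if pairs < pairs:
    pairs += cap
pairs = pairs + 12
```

Transformed code:
pairs = pairs - (cap <= 37)
cap = cap * base[27]
buf = []
for out in base:
    if pairs != cap:
        buf.append(out[out])
base = base - cap
buf = buf - pairs
if pairs < pairs:
    pairs = pairs + cap
pairs = pairs + 12

buf = []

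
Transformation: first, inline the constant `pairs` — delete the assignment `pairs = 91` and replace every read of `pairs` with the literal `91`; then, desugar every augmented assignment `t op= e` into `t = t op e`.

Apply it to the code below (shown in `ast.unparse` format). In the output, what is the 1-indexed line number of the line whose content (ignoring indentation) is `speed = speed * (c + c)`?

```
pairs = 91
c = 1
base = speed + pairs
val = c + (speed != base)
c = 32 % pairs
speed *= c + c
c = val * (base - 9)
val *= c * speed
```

5

Transformed code:
c = 1
base = speed + 91
val = c + (speed != base)
c = 32 % 91
speed = speed * (c + c)
c = val * (base - 9)
val = val * (c * speed)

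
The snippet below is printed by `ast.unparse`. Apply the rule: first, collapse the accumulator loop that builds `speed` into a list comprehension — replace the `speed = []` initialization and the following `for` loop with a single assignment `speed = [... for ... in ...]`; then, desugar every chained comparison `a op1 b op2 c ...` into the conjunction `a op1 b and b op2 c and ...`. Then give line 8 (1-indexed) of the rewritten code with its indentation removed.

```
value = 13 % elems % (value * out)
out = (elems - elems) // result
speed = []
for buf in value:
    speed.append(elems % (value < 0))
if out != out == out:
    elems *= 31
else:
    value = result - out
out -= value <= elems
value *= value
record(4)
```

out -= value <= elems

Transformed code:
value = 13 % elems % (value * out)
out = (elems - elems) // result
speed = [elems % (value < 0) for buf in value]
if out != out and out == out:
    elems *= 31
else:
    value = result - out
out -= value <= elems
value *= value
record(4)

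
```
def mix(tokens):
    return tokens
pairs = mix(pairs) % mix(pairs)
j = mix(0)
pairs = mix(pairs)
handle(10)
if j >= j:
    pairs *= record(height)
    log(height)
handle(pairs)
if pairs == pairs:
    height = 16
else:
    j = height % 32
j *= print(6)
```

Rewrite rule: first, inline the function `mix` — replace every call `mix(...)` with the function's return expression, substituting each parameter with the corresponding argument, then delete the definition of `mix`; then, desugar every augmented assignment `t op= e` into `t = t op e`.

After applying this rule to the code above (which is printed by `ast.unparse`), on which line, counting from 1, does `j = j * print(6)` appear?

Transformed code:
pairs = pairs % pairs
j = 0
pairs = pairs
handle(10)
if j >= j:
    pairs = pairs * record(height)
    log(height)
handle(pairs)
if pairs == pairs:
    height = 16
else:
    j = height % 32
j = j * print(6)

13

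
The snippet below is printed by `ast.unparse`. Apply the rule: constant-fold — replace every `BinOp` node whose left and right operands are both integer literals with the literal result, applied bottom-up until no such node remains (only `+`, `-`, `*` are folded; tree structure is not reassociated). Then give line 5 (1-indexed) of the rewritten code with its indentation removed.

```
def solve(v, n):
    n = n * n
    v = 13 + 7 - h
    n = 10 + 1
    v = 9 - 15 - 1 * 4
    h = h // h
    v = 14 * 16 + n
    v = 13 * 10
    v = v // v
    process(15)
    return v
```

Transformed code:
def solve(v, n):
    n = n * n
    v = 20 - h
    n = 11
    v = -10
    h = h // h
    v = 224 + n
    v = 130
    v = v // v
    process(15)
    return v

v = -10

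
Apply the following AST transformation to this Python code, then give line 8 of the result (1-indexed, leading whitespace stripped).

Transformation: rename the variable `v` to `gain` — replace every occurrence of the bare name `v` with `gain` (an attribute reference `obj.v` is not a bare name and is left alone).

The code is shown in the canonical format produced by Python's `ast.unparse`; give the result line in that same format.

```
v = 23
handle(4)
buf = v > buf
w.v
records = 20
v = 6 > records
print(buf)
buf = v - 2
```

buf = gain - 2

Transformed code:
gain = 23
handle(4)
buf = gain > buf
w.v
records = 20
gain = 6 > records
print(buf)
buf = gain - 2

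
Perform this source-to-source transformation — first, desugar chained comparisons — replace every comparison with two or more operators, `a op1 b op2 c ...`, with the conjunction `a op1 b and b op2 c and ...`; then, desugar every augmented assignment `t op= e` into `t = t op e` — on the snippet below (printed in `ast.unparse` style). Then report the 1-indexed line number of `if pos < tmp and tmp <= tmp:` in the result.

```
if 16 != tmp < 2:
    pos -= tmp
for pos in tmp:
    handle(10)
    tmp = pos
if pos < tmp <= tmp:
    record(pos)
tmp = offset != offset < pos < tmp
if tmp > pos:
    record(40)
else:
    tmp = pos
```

Transformed code:
if 16 != tmp and tmp < 2:
    pos = pos - tmp
for pos in tmp:
    handle(10)
    tmp = pos
if pos < tmp and tmp <= tmp:
    record(pos)
tmp = offset != offset and offset < pos and (pos < tmp)
if tmp > pos:
    record(40)
else:
    tmp = pos

6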